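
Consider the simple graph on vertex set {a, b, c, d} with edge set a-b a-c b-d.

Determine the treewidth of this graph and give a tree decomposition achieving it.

The largest bag has 2 vertices, giving width 1; this decomposition certifies tw(G) ≤ 1. G has an edge, so its treewidth is at least 1. Combining the bounds, tw(G) = 1.

Treewidth 1.
One optimal decomposition is:
Bags: B1 = {a, c}  B2 = {a, b}  B3 = {b, d}
Tree: B1–B2, B2–B3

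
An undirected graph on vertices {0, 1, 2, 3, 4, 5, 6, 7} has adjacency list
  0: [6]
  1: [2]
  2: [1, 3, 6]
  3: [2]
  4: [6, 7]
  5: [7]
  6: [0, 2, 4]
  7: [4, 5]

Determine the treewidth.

1

A width-1 tree decomposition is:
Bags: B1 = {4, 6}  B2 = {2, 6}  B3 = {4, 7}  B4 = {1, 2}  B5 = {2, 3}  B6 = {0, 6}  B7 = {5, 7}
Tree: B1–B2, B1–B3, B2–B4, B4–B5, B2–B6, B3–B7
The largest bag has 2 vertices, giving width 1; this decomposition certifies tw(G) ≤ 1. Any graph with an edge has treewidth ≥ 1, and G has the edge 4–6. Hence tw(G) = 1 exactly.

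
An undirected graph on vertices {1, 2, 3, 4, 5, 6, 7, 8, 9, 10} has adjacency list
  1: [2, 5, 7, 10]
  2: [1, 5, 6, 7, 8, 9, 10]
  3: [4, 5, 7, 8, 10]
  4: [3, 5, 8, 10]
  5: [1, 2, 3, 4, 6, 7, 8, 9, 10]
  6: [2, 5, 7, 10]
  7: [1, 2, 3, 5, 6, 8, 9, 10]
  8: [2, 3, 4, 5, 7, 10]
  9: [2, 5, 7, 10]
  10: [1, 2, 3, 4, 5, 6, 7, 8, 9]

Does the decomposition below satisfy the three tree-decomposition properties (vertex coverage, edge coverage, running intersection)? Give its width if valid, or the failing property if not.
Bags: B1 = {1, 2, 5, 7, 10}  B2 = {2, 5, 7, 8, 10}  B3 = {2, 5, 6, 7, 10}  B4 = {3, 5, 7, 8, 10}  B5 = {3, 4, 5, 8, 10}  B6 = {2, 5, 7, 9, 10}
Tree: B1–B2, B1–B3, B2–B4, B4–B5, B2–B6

Vertex coverage: the bags together contain {1, 2, 3, 4, 5, 6, 7, 8, 9, 10}, the full vertex set. Edge coverage: each edge of G has both endpoints in at least one bag. Running intersection: for every vertex, the bags containing it form a connected subtree. All three properties hold, so this is a valid tree decomposition of width max|bag| − 1 = 4, and hence tw(G) ≤ 4.

Yes; width 4.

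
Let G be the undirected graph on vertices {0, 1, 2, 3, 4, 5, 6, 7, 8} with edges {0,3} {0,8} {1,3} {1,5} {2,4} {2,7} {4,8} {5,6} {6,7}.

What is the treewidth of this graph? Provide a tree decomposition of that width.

Treewidth 2.
One optimal decomposition is:
Bags: B1 = {5, 6, 7}  B2 = {1, 5, 7}  B3 = {1, 3, 7}  B4 = {0, 3, 7}  B5 = {0, 7, 8}  B6 = {4, 7, 8}  B7 = {2, 4, 7}
Tree: B1–B2, B2–B3, B3–B4, B4–B5, B5–B6, B6–B7

Each bag holds 3 vertices, so the decomposition has width 2, which upper-bounds the treewidth. For the lower bound, G contains the cycle 7–6–5–1–3–0–8–4–2–7, so G is not a forest; only forests have treewidth ≤ 1, hence tw(G) ≥ 2. The upper and lower bounds meet at 2, so that is the treewidth.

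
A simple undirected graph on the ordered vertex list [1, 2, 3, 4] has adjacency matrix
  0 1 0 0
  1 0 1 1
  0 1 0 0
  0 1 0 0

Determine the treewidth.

1

A width-1 tree decomposition is:
Bags: B1 = {2, 4}  B2 = {1, 2}  B3 = {2, 3}
Tree: B1–B2, B2–B3
The largest bag has 2 vertices, giving width 1; this decomposition certifies tw(G) ≤ 1. Any graph with an edge has treewidth ≥ 1, and G has the edge 2–4. Hence tw(G) = 1 exactly.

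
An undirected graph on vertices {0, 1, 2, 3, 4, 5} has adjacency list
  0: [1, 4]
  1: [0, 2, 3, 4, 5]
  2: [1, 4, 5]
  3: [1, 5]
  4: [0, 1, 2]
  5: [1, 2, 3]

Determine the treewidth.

2

A width-2 tree decomposition is:
Bags: B1 = {1, 2, 4}  B2 = {1, 2, 5}  B3 = {0, 1, 4}  B4 = {1, 3, 5}
Tree: B1–B2, B1–B3, B2–B4
Every bag has size at most 3, so the width is 3 − 1 = 2 and tw(G) ≤ 2. Conversely, {0, 1, 4} is a clique of size 3, and the vertices of any clique must share a bag in every tree decomposition; so some bag has ≥ 3 vertices and tw(G) ≥ 2. Combining the bounds, tw(G) = 2.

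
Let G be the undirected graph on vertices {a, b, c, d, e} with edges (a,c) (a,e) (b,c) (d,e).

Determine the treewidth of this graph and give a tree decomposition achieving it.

Each bag holds 2 vertices, so the decomposition has width 1, which upper-bounds the treewidth. G has an edge, so its treewidth is at least 1. Combining the bounds, tw(G) = 1.

Treewidth 1.
One such decomposition:
Bags: B1 = {a, c}  B2 = {b, c}  B3 = {a, e}  B4 = {d, e}
Tree: B1–B2, B1–B3, B3–B4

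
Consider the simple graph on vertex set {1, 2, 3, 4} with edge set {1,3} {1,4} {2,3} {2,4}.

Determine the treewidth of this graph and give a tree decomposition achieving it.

Each bag holds 3 vertices, so the decomposition has width 2, which upper-bounds the treewidth. For the lower bound, G contains the cycle 1–3–2–4–1, so G is not a forest; only forests have treewidth ≤ 1, hence tw(G) ≥ 2. Hence tw(G) = 2 exactly.

Treewidth 2.
One optimal decomposition is:
Bags: B1 = {1, 2, 3}  B2 = {1, 2, 4}
Tree: B1–B2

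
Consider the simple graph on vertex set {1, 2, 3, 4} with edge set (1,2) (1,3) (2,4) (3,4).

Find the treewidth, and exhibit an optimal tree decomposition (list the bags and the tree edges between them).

Each bag holds 3 vertices, so the decomposition has width 2, which upper-bounds the treewidth. For the lower bound, G contains the cycle 1–2–4–3–1, so G is not a forest; only forests have treewidth ≤ 1, hence tw(G) ≥ 2. Therefore the treewidth is 2.

Treewidth 2.
One such decomposition:
Bags: B1 = {1, 2, 4}  B2 = {1, 3, 4}
Tree: B1–B2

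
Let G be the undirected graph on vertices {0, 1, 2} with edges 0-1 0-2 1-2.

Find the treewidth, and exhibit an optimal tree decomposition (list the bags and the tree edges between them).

Treewidth 2.
Bags: B1 = {0, 1, 2}
Tree: (single bag)

With just one bag of size 3, the width is 3 − 1 = 2, so tw(G) ≤ 2. On the other hand G contains the 3-clique {0, 1, 2}. A clique must lie in a single bag of any decomposition, so no decomposition can have width below 2. Hence tw(G) = 2 exactly.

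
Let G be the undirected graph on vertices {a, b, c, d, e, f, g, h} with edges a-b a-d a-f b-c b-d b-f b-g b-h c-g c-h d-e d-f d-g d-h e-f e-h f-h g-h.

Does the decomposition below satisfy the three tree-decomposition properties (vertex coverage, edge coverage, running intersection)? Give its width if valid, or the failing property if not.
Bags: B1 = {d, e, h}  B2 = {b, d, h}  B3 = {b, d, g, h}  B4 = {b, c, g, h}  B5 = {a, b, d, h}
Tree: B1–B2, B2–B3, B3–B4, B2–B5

No — vertex f appears in no bag.

A tree decomposition must satisfy three properties: every vertex lies in some bag; for every edge, both endpoints lie together in some bag; and for every vertex, the bags containing it form a connected subtree. Here vertex f appears in no bag, so the decomposition is invalid.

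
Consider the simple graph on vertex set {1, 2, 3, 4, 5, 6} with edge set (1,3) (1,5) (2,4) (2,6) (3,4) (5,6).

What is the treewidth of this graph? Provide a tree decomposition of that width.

Treewidth 2.
One optimal decomposition is:
Bags: B1 = {2, 5, 6}  B2 = {1, 2, 5}  B3 = {1, 2, 3}  B4 = {2, 3, 4}
Tree: B1–B2, B2–B3, B3–B4

Each bag holds 3 vertices, so the decomposition has width 2, which upper-bounds the treewidth. For the lower bound, G contains the cycle 2–6–5–1–3–4–2, so G is not a forest; only forests have treewidth ≤ 1, hence tw(G) ≥ 2. Combining the bounds, tw(G) = 2.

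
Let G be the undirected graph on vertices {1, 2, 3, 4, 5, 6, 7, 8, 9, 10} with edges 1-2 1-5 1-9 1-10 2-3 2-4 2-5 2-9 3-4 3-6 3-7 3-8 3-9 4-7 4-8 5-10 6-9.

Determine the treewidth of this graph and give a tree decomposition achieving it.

Treewidth 2.
Bags: B1 = {1, 2, 9}  B2 = {2, 3, 9}  B3 = {2, 3, 4}  B4 = {1, 2, 5}  B5 = {1, 5, 10}  B6 = {3, 6, 9}  B7 = {3, 4, 8}  B8 = {3, 4, 7}
Tree: B1–B2, B2–B3, B1–B4, B4–B5, B2–B6, B3–B7, B3–B8

Every bag has size at most 3, so the width is 3 − 1 = 2 and tw(G) ≤ 2. Conversely, {1, 2, 9} is a clique of size 3, and the vertices of any clique must share a bag in every tree decomposition; so some bag has ≥ 3 vertices and tw(G) ≥ 2. Hence tw(G) = 2 exactly.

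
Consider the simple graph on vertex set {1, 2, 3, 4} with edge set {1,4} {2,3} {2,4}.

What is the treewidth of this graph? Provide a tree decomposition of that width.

Treewidth 1.
Bags: B1 = {1, 4}  B2 = {2, 4}  B3 = {2, 3}
Tree: B1–B2, B2–B3

Every bag has size at most 2, so the width is 2 − 1 = 1 and tw(G) ≤ 1. Any graph with an edge has treewidth ≥ 1, and G has the edge 1–4. The upper and lower bounds meet at 1, so that is the treewidth.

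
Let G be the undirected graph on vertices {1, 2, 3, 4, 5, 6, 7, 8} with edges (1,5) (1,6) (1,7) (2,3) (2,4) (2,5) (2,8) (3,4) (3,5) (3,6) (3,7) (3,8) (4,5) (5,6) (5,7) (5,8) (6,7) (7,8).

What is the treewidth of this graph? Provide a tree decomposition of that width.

The largest bag has 4 vertices, giving width 3; this decomposition certifies tw(G) ≤ 3. For the lower bound, the 4 vertices {1, 5, 6, 7} are pairwise adjacent, and any tree decomposition puts a clique entirely inside one bag — forcing width ≥ 3. Therefore the treewidth is 3.

Treewidth 3.
One optimal decomposition is:
Bags: B1 = {3, 5, 7, 8}  B2 = {3, 5, 6, 7}  B3 = {1, 5, 6, 7}  B4 = {2, 3, 5, 8}  B5 = {2, 3, 4, 5}
Tree: B1–B2, B2–B3, B1–B4, B4–B5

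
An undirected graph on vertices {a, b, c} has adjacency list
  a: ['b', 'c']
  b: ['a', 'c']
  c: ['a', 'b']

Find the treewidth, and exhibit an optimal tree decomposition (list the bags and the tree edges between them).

With just one bag of size 3, the width is 3 − 1 = 2, so tw(G) ≤ 2. On the other hand G contains the 3-clique {a, b, c}. A clique must lie in a single bag of any decomposition, so no decomposition can have width below 2. The upper and lower bounds meet at 2, so that is the treewidth.

Treewidth 2.
One such decomposition:
Bags: B1 = {a, b, c}
Tree: (single bag)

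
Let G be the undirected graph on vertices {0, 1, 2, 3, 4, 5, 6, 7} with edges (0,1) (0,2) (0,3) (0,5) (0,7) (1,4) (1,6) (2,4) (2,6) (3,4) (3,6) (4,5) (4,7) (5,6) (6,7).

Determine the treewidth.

3

A width-3 tree decomposition is:
Bags: B1 = {0, 4, 5, 6}  B2 = {0, 2, 4, 6}  B3 = {0, 4, 6, 7}  B4 = {0, 1, 4, 6}  B5 = {0, 3, 4, 6}
Tree: B1–B2, B2–B3, B3–B4, B4–B5
The largest bag has 4 vertices, giving width 3; this decomposition certifies tw(G) ≤ 3. For the lower bound: the 4 vertex sets {4,5}, {2,6}, {0}, {7} are disjoint, each induces a connected subgraph, and every pair is joined by at least one edge of G. Contracting each set to a single vertex therefore yields K_{4} as a minor, and since treewidth is minor-monotone, tw(G) ≥ tw(K_{4}) = 3. Combining the bounds, tw(G) = 3.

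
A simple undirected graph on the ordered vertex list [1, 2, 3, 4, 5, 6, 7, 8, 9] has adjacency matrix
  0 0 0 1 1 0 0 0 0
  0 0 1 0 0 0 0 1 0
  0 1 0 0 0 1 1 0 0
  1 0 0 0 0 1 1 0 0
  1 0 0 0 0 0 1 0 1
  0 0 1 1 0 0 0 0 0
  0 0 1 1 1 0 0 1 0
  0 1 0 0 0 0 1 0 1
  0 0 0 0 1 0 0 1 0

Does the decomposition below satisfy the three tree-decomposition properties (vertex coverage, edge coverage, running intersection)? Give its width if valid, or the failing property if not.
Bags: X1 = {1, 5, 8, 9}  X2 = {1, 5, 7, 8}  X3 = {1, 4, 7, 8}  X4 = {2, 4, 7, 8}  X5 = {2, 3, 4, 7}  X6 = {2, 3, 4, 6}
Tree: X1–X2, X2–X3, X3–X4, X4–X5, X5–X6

Every vertex of G appears in some bag (union = {1, 2, 3, 4, 5, 6, 7, 8, 9}); every edge is covered by a bag; and for each vertex v the set of bags containing v is connected in the bag tree. The decomposition is therefore valid. The largest bag has 4 vertices, so the width is 3.

Yes; width 3.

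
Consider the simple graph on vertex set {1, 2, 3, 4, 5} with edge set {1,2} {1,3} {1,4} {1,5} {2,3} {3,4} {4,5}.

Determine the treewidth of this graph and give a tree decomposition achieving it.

Each bag holds 3 vertices, so the decomposition has width 2, which upper-bounds the treewidth. On the other hand G contains the 3-clique {1, 2, 3}. A clique must lie in a single bag of any decomposition, so no decomposition can have width below 2. Therefore the treewidth is 2.

Treewidth 2.
One optimal decomposition is:
Bags: B1 = {1, 3, 4}  B2 = {1, 4, 5}  B3 = {1, 2, 3}
Tree: B1–B2, B1–B3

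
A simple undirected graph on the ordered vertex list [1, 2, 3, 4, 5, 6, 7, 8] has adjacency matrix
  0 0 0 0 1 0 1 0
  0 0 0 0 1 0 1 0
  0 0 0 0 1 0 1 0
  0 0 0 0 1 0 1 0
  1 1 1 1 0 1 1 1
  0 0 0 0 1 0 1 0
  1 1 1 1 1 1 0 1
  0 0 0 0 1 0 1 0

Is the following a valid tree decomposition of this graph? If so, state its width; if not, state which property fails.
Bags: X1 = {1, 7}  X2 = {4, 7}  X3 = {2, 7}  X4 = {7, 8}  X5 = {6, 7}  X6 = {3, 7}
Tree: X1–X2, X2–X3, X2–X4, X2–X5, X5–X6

A tree decomposition must satisfy three properties: every vertex lies in some bag; for every edge, both endpoints lie together in some bag; and for every vertex, the bags containing it form a connected subtree. Here vertex 5 appears in no bag, so the decomposition is invalid.

No — vertex 5 appears in no bag.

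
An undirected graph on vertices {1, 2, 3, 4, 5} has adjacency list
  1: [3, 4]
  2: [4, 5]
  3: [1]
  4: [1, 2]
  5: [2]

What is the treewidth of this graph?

A width-1 tree decomposition is:
Bags: B1 = {1, 3}  B2 = {1, 4}  B3 = {2, 4}  B4 = {2, 5}
Tree: B1–B2, B2–B3, B3–B4
Every bag has size at most 2, so the width is 2 − 1 = 1 and tw(G) ≤ 1. G has an edge, so its treewidth is at least 1. Hence tw(G) = 1 exactly.

1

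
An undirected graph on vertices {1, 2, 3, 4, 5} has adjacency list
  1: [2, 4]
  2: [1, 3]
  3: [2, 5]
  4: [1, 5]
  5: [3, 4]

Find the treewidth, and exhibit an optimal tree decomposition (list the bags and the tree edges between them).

The largest bag has 3 vertices, giving width 2; this decomposition certifies tw(G) ≤ 2. Since 2–1–4–5–3–2 is a cycle in G, G is not acyclic. Forests are exactly the graphs of treewidth ≤ 1, so tw(G) ≥ 2. Hence tw(G) = 2 exactly.

Treewidth 2.
One such decomposition:
Bags: B1 = {1, 2, 4}  B2 = {2, 4, 5}  B3 = {2, 3, 5}
Tree: B1–B2, B2–B3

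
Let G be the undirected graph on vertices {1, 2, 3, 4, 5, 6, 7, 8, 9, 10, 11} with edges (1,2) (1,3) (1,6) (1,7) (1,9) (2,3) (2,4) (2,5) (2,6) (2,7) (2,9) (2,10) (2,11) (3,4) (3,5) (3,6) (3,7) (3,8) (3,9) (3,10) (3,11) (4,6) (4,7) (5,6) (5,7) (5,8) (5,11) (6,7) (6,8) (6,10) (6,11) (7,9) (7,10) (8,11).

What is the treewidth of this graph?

4

A width-4 tree decomposition is:
Bags: B1 = {1, 2, 3, 6, 7}  B2 = {2, 3, 6, 7, 10}  B3 = {2, 3, 5, 6, 7}  B4 = {2, 3, 4, 6, 7}  B5 = {2, 3, 5, 6, 11}  B6 = {1, 2, 3, 7, 9}  B7 = {3, 5, 6, 8, 11}
Tree: B1–B2, B1–B3, B3–B4, B3–B5, B1–B6, B5–B7
Every bag has size at most 5, so the width is 5 − 1 = 4 and tw(G) ≤ 4. On the other hand G contains the 5-clique {3, 5, 6, 8, 11}. A clique must lie in a single bag of any decomposition, so no decomposition can have width below 4. The upper and lower bounds meet at 4, so that is the treewidth.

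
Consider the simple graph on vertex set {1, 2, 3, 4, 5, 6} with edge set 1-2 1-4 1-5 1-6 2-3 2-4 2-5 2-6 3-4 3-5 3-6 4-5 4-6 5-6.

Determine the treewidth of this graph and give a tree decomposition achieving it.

Treewidth 4.
One such decomposition:
Bags: B1 = {1, 2, 4, 5, 6}  B2 = {2, 3, 4, 5, 6}
Tree: B1–B2

Each bag holds 5 vertices, so the decomposition has width 4, which upper-bounds the treewidth. For the lower bound, the 5 vertices {1, 2, 4, 5, 6} are pairwise adjacent, and any tree decomposition puts a clique entirely inside one bag — forcing width ≥ 4. The upper and lower bounds meet at 4, so that is the treewidth.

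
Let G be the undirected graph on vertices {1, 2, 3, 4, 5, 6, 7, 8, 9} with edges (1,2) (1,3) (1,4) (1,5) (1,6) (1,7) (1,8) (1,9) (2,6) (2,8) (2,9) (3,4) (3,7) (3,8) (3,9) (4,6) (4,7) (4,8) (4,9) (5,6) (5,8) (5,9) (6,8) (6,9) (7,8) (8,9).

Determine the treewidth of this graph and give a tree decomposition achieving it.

Each bag holds 5 vertices, so the decomposition has width 4, which upper-bounds the treewidth. Conversely, {1, 3, 4, 8, 9} is a clique of size 5, and the vertices of any clique must share a bag in every tree decomposition; so some bag has ≥ 5 vertices and tw(G) ≥ 4. The upper and lower bounds meet at 4, so that is the treewidth.

Treewidth 4.
One optimal decomposition is:
Bags: B1 = {1, 5, 6, 8, 9}  B2 = {1, 4, 6, 8, 9}  B3 = {1, 3, 4, 8, 9}  B4 = {1, 3, 4, 7, 8}  B5 = {1, 2, 6, 8, 9}
Tree: B1–B2, B2–B3, B3–B4, B2–B5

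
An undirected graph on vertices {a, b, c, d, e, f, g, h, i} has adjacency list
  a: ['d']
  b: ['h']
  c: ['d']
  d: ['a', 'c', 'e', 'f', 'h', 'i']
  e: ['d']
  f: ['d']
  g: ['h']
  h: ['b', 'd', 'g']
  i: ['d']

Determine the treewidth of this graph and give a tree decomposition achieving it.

Treewidth 1.
One optimal decomposition is:
Bags: B1 = {d, i}  B2 = {d, h}  B3 = {a, d}  B4 = {b, h}  B5 = {c, d}  B6 = {d, f}  B7 = {d, e}  B8 = {g, h}
Tree: B1–B2, B2–B3, B2–B4, B1–B5, B1–B6, B2–B7, B4–B8

Each bag holds 2 vertices, so the decomposition has width 1, which upper-bounds the treewidth. Since G has at least one edge (e.g. d–i), it is not an edgeless graph, so tw(G) ≥ 1. Hence tw(G) = 1 exactly.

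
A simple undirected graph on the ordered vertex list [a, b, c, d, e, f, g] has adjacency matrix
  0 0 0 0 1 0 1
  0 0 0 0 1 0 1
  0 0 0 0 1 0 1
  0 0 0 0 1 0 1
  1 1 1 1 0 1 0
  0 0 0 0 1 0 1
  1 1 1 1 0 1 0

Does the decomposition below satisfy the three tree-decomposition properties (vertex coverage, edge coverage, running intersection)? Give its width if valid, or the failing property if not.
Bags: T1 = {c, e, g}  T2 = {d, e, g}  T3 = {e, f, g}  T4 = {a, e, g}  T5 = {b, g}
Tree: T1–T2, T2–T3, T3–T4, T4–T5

A tree decomposition must satisfy three properties: every vertex lies in some bag; for every edge, both endpoints lie together in some bag; and for every vertex, the bags containing it form a connected subtree. Here edge (e,b) lies in no bag, so the decomposition is invalid.

No — edge (e,b) lies in no bag.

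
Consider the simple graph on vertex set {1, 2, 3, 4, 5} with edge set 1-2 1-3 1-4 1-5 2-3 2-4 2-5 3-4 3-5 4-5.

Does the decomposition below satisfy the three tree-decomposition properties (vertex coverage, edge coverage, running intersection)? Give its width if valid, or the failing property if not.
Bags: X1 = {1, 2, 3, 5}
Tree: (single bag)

No — vertex 4 appears in no bag.

A tree decomposition must satisfy three properties: every vertex lies in some bag; for every edge, both endpoints lie together in some bag; and for every vertex, the bags containing it form a connected subtree. Here vertex 4 appears in no bag, so the decomposition is invalid.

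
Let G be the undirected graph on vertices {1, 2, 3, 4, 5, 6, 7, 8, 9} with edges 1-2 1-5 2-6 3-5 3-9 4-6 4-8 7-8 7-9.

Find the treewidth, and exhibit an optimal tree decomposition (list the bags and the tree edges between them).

Treewidth 2.
One such decomposition:
Bags: B1 = {1, 2, 6}  B2 = {1, 4, 6}  B3 = {1, 4, 8}  B4 = {1, 7, 8}  B5 = {1, 7, 9}  B6 = {1, 3, 9}  B7 = {1, 3, 5}
Tree: B1–B2, B2–B3, B3–B4, B4–B5, B5–B6, B6–B7

Each bag holds 3 vertices, so the decomposition has width 2, which upper-bounds the treewidth. For the lower bound, G contains the cycle 1–2–6–4–8–7–9–3–5–1, so G is not a forest; only forests have treewidth ≤ 1, hence tw(G) ≥ 2. Combining the bounds, tw(G) = 2.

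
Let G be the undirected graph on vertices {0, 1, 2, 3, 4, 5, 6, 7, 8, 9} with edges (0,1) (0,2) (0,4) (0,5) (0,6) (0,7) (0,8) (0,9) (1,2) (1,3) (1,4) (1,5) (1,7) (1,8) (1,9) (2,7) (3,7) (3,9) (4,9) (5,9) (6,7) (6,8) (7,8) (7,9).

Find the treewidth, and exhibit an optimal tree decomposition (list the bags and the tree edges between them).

Treewidth 3.
One optimal decomposition is:
Bags: B1 = {0, 1, 4, 9}  B2 = {0, 1, 7, 9}  B3 = {0, 1, 2, 7}  B4 = {0, 1, 7, 8}  B5 = {0, 6, 7, 8}  B6 = {0, 1, 5, 9}  B7 = {1, 3, 7, 9}
Tree: B1–B2, B2–B3, B3–B4, B4–B5, B2–B6, B2–B7

Every bag has size at most 4, so the width is 4 − 1 = 3 and tw(G) ≤ 3. On the other hand G contains the 4-clique {0, 1, 4, 9}. A clique must lie in a single bag of any decomposition, so no decomposition can have width below 3. Therefore the treewidth is 3.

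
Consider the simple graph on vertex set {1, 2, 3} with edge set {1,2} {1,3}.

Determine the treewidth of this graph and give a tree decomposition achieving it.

The largest bag has 2 vertices, giving width 1; this decomposition certifies tw(G) ≤ 1. Since G has at least one edge (e.g. 1–3), it is not an edgeless graph, so tw(G) ≥ 1. Combining the bounds, tw(G) = 1.

Treewidth 1.
Bags: B1 = {1, 3}  B2 = {1, 2}
Tree: B1–B2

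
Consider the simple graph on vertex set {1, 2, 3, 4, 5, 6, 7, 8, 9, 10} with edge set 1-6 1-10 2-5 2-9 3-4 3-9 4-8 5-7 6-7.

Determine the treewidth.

A width-1 tree decomposition is:
Bags: B1 = {1, 10}  B2 = {1, 6}  B3 = {6, 7}  B4 = {5, 7}  B5 = {2, 5}  B6 = {2, 9}  B7 = {3, 9}  B8 = {3, 4}  B9 = {4, 8}
Tree: B1–B2, B2–B3, B3–B4, B4–B5, B5–B6, B6–B7, B7–B8, B8–B9
Every bag has size at most 2, so the width is 2 − 1 = 1 and tw(G) ≤ 1. G has an edge, so its treewidth is at least 1. Therefore the treewidth is 1.

1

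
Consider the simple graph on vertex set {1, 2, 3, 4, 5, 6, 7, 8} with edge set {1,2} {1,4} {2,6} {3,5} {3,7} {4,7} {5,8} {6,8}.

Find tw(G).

2

A width-2 tree decomposition is:
Bags: B1 = {1, 4, 7}  B2 = {1, 2, 7}  B3 = {2, 6, 7}  B4 = {6, 7, 8}  B5 = {5, 7, 8}  B6 = {3, 5, 7}
Tree: B1–B2, B2–B3, B3–B4, B4–B5, B5–B6
The largest bag has 3 vertices, giving width 2; this decomposition certifies tw(G) ≤ 2. Since 7–4–1–2–6–8–5–3–7 is a cycle in G, G is not acyclic. Forests are exactly the graphs of treewidth ≤ 1, so tw(G) ≥ 2. The upper and lower bounds meet at 2, so that is the treewidth.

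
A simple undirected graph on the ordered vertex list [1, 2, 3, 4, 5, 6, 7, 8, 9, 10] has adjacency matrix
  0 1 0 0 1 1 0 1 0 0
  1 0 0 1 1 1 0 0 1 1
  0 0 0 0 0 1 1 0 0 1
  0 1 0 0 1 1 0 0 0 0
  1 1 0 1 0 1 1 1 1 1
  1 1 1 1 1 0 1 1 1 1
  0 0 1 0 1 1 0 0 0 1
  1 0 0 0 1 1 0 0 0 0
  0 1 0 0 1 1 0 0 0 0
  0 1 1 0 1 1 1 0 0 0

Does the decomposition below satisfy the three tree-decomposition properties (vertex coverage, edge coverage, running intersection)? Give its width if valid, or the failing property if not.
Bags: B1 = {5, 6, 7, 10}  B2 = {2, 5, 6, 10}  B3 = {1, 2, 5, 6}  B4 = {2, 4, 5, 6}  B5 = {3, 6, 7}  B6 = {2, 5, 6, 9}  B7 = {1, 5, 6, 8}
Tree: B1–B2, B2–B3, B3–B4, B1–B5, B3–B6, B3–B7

A tree decomposition must satisfy three properties: every vertex lies in some bag; for every edge, both endpoints lie together in some bag; and for every vertex, the bags containing it form a connected subtree. Here edge (10,3) lies in no bag, so the decomposition is invalid.

No — edge (10,3) lies in no bag.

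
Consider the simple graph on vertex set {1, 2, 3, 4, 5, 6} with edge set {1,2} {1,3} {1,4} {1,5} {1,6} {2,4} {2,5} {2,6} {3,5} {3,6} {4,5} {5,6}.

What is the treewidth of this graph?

3

A width-3 tree decomposition is:
Bags: B1 = {1, 3, 5, 6}  B2 = {1, 2, 5, 6}  B3 = {1, 2, 4, 5}
Tree: B1–B2, B2–B3
The largest bag has 4 vertices, giving width 3; this decomposition certifies tw(G) ≤ 3. Conversely, {1, 2, 4, 5} is a clique of size 4, and the vertices of any clique must share a bag in every tree decomposition; so some bag has ≥ 4 vertices and tw(G) ≥ 3. Hence tw(G) = 3 exactly.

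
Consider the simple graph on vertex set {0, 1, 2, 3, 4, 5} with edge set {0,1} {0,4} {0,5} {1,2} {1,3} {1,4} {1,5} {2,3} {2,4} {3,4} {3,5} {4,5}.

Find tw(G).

3

A width-3 tree decomposition is:
Bags: B1 = {0, 1, 4, 5}  B2 = {1, 3, 4, 5}  B3 = {1, 2, 3, 4}
Tree: B1–B2, B2–B3
Every bag has size at most 4, so the width is 4 − 1 = 3 and tw(G) ≤ 3. On the other hand G contains the 4-clique {0, 1, 4, 5}. A clique must lie in a single bag of any decomposition, so no decomposition can have width below 3. Combining the bounds, tw(G) = 3.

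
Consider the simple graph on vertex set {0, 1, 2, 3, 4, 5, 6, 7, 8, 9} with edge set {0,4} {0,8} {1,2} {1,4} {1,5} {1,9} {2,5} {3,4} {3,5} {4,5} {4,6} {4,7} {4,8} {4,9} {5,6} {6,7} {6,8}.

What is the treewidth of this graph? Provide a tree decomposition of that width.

Every bag has size at most 3, so the width is 3 − 1 = 2 and tw(G) ≤ 2. For the lower bound, the 3 vertices {1, 2, 5} are pairwise adjacent, and any tree decomposition puts a clique entirely inside one bag — forcing width ≥ 2. Combining the bounds, tw(G) = 2.

Treewidth 2.
One such decomposition:
Bags: B1 = {3, 4, 5}  B2 = {4, 5, 6}  B3 = {4, 6, 8}  B4 = {4, 6, 7}  B5 = {1, 4, 5}  B6 = {1, 4, 9}  B7 = {0, 4, 8}  B8 = {1, 2, 5}
Tree: B1–B2, B2–B3, B2–B4, B2–B5, B5–B6, B3–B7, B5–B8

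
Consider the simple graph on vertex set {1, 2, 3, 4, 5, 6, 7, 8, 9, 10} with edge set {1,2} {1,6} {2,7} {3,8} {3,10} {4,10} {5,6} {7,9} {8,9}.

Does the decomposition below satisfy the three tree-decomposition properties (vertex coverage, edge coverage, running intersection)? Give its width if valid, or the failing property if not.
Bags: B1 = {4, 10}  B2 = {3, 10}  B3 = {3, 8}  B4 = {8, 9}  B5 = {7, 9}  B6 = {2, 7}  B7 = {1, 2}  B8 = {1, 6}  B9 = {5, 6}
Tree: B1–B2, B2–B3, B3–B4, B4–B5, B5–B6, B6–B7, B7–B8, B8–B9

Every vertex of G appears in some bag (union = {1, 2, 3, 4, 5, 6, 7, 8, 9, 10}); every edge is covered by a bag; and for each vertex v the set of bags containing v is connected in the bag tree. The decomposition is therefore valid. The largest bag has 2 vertices, so the width is 1.

Yes; width 1.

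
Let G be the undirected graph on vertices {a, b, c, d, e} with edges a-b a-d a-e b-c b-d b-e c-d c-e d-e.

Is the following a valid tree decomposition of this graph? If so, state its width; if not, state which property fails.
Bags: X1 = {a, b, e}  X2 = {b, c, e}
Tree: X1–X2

No — vertex d appears in no bag.

A tree decomposition must satisfy three properties: every vertex lies in some bag; for every edge, both endpoints lie together in some bag; and for every vertex, the bags containing it form a connected subtree. Here vertex d appears in no bag, so the decomposition is invalid.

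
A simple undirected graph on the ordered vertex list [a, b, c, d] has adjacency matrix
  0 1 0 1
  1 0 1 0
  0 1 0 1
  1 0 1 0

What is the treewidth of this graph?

A width-2 tree decomposition is:
Bags: B1 = {b, c, d}  B2 = {a, b, d}
Tree: B1–B2
The largest bag has 3 vertices, giving width 2; this decomposition certifies tw(G) ≤ 2. The edges b–c–d–a–b form a cycle, so G is not a tree and its treewidth is at least 2. The upper and lower bounds meet at 2, so that is the treewidth.

2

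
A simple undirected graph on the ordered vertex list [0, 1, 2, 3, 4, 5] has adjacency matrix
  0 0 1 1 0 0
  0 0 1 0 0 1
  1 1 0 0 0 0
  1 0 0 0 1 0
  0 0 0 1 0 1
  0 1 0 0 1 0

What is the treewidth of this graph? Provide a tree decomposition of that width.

Treewidth 2.
One such decomposition:
Bags: B1 = {0, 2, 3}  B2 = {1, 2, 3}  B3 = {1, 3, 5}  B4 = {3, 4, 5}
Tree: B1–B2, B2–B3, B3–B4

Every bag has size at most 3, so the width is 3 − 1 = 2 and tw(G) ≤ 2. The edges 3–0–2–1–5–4–3 form a cycle, so G is not a tree and its treewidth is at least 2. Hence tw(G) = 2 exactly.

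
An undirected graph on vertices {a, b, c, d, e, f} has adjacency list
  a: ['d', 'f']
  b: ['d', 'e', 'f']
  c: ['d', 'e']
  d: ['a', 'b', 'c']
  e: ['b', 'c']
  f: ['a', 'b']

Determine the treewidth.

2

A width-2 tree decomposition is:
Bags: B1 = {b, c, e}  B2 = {b, c, d}  B3 = {b, d, f}  B4 = {a, d, f}
Tree: B1–B2, B2–B3, B3–B4
Each bag holds 3 vertices, so the decomposition has width 2, which upper-bounds the treewidth. For the lower bound, G contains the cycle e–c–d–b–e, so G is not a forest; only forests have treewidth ≤ 1, hence tw(G) ≥ 2. Combining the bounds, tw(G) = 2.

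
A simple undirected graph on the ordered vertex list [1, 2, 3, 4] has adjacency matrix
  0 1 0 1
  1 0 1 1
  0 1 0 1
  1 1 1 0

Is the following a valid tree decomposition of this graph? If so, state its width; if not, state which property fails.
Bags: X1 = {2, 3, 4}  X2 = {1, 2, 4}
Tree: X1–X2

Yes; width 2.

Every vertex of G appears in some bag (union = {1, 2, 3, 4}); every edge is covered by a bag; and for each vertex v the set of bags containing v is connected in the bag tree. The decomposition is therefore valid. The largest bag has 3 vertices, so the width is 2.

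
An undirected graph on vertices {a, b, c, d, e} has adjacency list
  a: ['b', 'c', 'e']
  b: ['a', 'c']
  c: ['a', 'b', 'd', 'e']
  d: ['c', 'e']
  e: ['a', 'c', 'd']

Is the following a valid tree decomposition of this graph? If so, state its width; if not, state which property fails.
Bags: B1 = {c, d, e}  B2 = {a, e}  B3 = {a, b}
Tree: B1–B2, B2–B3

A tree decomposition must satisfy three properties: every vertex lies in some bag; for every edge, both endpoints lie together in some bag; and for every vertex, the bags containing it form a connected subtree. Here edge (c,a) lies in no bag, so the decomposition is invalid.

No — edge (c,a) lies in no bag.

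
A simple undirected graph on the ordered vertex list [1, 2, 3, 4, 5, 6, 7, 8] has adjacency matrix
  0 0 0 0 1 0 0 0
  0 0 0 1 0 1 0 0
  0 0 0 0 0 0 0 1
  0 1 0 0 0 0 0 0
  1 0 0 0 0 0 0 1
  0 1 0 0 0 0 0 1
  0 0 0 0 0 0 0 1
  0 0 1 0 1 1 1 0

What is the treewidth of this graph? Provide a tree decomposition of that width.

The largest bag has 2 vertices, giving width 1; this decomposition certifies tw(G) ≤ 1. G has an edge, so its treewidth is at least 1. Combining the bounds, tw(G) = 1.

Treewidth 1.
Bags: B1 = {6, 8}  B2 = {2, 6}  B3 = {5, 8}  B4 = {2, 4}  B5 = {7, 8}  B6 = {3, 8}  B7 = {1, 5}
Tree: B1–B2, B1–B3, B2–B4, B1–B5, B1–B6, B3–B7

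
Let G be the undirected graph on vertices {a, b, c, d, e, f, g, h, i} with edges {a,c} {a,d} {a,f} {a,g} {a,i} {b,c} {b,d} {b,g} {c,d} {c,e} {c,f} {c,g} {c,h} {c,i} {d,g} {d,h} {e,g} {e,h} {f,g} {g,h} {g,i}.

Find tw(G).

A width-3 tree decomposition is:
Bags: B1 = {a, c, d, g}  B2 = {b, c, d, g}  B3 = {a, c, g, i}  B4 = {c, d, g, h}  B5 = {c, e, g, h}  B6 = {a, c, f, g}
Tree: B1–B2, B1–B3, B1–B4, B4–B5, B1–B6
Every bag has size at most 4, so the width is 4 − 1 = 3 and tw(G) ≤ 3. Conversely, {c, d, g, h} is a clique of size 4, and the vertices of any clique must share a bag in every tree decomposition; so some bag has ≥ 4 vertices and tw(G) ≥ 3. Hence tw(G) = 3 exactly.

3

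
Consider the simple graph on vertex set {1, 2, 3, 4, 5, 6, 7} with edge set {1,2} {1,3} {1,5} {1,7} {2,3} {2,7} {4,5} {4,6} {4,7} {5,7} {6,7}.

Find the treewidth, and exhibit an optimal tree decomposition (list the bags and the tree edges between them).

Every bag has size at most 3, so the width is 3 − 1 = 2 and tw(G) ≤ 2. On the other hand G contains the 3-clique {1, 2, 3}. A clique must lie in a single bag of any decomposition, so no decomposition can have width below 2. Combining the bounds, tw(G) = 2.

Treewidth 2.
Bags: B1 = {1, 5, 7}  B2 = {1, 2, 7}  B3 = {1, 2, 3}  B4 = {4, 5, 7}  B5 = {4, 6, 7}
Tree: B1–B2, B2–B3, B1–B4, B4–B5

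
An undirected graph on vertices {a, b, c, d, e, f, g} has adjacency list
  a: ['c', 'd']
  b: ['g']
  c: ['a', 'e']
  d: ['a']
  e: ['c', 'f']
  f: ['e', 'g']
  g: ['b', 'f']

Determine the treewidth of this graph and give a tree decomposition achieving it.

Each bag holds 2 vertices, so the decomposition has width 1, which upper-bounds the treewidth. Since G has at least one edge (e.g. b–g), it is not an edgeless graph, so tw(G) ≥ 1. Combining the bounds, tw(G) = 1.

Treewidth 1.
One such decomposition:
Bags: B1 = {b, g}  B2 = {f, g}  B3 = {e, f}  B4 = {c, e}  B5 = {a, c}  B6 = {a, d}
Tree: B1–B2, B2–B3, B3–B4, B4–B5, B5–B6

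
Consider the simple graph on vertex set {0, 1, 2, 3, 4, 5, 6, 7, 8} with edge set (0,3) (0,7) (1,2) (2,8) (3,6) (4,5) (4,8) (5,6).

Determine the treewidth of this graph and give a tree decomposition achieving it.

Treewidth 1.
Bags: B1 = {1, 2}  B2 = {2, 8}  B3 = {4, 8}  B4 = {4, 5}  B5 = {5, 6}  B6 = {3, 6}  B7 = {0, 3}  B8 = {0, 7}
Tree: B1–B2, B2–B3, B3–B4, B4–B5, B5–B6, B6–B7, B7–B8

Every bag has size at most 2, so the width is 2 − 1 = 1 and tw(G) ≤ 1. Any graph with an edge has treewidth ≥ 1, and G has the edge 1–2. Hence tw(G) = 1 exactly.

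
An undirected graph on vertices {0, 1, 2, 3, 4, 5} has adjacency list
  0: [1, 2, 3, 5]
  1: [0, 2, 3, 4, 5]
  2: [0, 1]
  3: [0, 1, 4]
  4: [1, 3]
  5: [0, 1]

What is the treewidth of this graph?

2

A width-2 tree decomposition is:
Bags: B1 = {0, 1, 3}  B2 = {0, 1, 2}  B3 = {1, 3, 4}  B4 = {0, 1, 5}
Tree: B1–B2, B1–B3, B2–B4
Every bag has size at most 3, so the width is 3 − 1 = 2 and tw(G) ≤ 2. On the other hand G contains the 3-clique {0, 1, 2}. A clique must lie in a single bag of any decomposition, so no decomposition can have width below 2. Hence tw(G) = 2 exactly.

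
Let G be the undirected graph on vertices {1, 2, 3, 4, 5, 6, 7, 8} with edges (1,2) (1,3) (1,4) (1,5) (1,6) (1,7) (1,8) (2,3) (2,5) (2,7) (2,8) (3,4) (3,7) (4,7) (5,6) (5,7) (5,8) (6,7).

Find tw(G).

3

A width-3 tree decomposition is:
Bags: B1 = {1, 5, 6, 7}  B2 = {1, 2, 5, 7}  B3 = {1, 2, 3, 7}  B4 = {1, 2, 5, 8}  B5 = {1, 3, 4, 7}
Tree: B1–B2, B2–B3, B2–B4, B3–B5
Every bag has size at most 4, so the width is 4 − 1 = 3 and tw(G) ≤ 3. On the other hand G contains the 4-clique {1, 2, 5, 8}. A clique must lie in a single bag of any decomposition, so no decomposition can have width below 3. Combining the bounds, tw(G) = 3.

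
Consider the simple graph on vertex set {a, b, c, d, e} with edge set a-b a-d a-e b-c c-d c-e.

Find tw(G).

2

A width-2 tree decomposition is:
Bags: B1 = {a, c, d}  B2 = {a, b, c}  B3 = {a, c, e}
Tree: B1–B2, B2–B3
Each bag holds 3 vertices, so the decomposition has width 2, which upper-bounds the treewidth. Since a–d–c–b–a is a cycle in G, G is not acyclic. Forests are exactly the graphs of treewidth ≤ 1, so tw(G) ≥ 2. The upper and lower bounds meet at 2, so that is the treewidth.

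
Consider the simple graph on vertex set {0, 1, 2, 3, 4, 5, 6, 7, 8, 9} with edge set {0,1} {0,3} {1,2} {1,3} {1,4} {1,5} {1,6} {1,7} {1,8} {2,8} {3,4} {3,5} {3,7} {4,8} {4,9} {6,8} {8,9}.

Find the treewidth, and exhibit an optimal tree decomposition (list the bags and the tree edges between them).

Each bag holds 3 vertices, so the decomposition has width 2, which upper-bounds the treewidth. Conversely, {1, 2, 8} is a clique of size 3, and the vertices of any clique must share a bag in every tree decomposition; so some bag has ≥ 3 vertices and tw(G) ≥ 2. Hence tw(G) = 2 exactly.

Treewidth 2.
One optimal decomposition is:
Bags: B1 = {1, 3, 7}  B2 = {0, 1, 3}  B3 = {1, 3, 4}  B4 = {1, 3, 5}  B5 = {1, 4, 8}  B6 = {1, 6, 8}  B7 = {1, 2, 8}  B8 = {4, 8, 9}
Tree: B1–B2, B1–B3, B2–B4, B3–B5, B5–B6, B6–B7, B5–B8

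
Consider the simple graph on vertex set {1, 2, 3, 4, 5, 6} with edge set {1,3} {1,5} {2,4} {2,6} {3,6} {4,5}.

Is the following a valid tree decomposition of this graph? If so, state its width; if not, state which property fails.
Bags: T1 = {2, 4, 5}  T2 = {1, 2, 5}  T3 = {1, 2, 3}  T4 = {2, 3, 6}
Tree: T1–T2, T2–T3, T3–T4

Yes; width 2.

Every vertex of G appears in some bag (union = {1, 2, 3, 4, 5, 6}); every edge is covered by a bag; and for each vertex v the set of bags containing v is connected in the bag tree. The decomposition is therefore valid. The largest bag has 3 vertices, so the width is 2.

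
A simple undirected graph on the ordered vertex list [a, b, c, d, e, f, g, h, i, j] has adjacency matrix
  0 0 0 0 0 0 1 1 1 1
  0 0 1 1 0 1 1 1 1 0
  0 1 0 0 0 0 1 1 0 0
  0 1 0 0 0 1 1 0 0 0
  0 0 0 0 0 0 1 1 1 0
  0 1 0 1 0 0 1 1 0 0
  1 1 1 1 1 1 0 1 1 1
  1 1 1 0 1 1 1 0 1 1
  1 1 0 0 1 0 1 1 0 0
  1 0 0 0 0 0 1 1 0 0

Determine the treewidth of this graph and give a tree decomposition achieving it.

Treewidth 3.
One optimal decomposition is:
Bags: B1 = {b, g, h, i}  B2 = {b, c, g, h}  B3 = {e, g, h, i}  B4 = {b, f, g, h}  B5 = {b, d, f, g}  B6 = {a, g, h, i}  B7 = {a, g, h, j}
Tree: B1–B2, B1–B3, B2–B4, B4–B5, B3–B6, B6–B7

The largest bag has 4 vertices, giving width 3; this decomposition certifies tw(G) ≤ 3. For the lower bound, the 4 vertices {b, d, f, g} are pairwise adjacent, and any tree decomposition puts a clique entirely inside one bag — forcing width ≥ 3. The upper and lower bounds meet at 3, so that is the treewidth.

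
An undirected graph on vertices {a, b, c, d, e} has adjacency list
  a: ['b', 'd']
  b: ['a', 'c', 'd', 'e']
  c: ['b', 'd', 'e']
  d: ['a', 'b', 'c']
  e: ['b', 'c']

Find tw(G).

2

A width-2 tree decomposition is:
Bags: B1 = {b, c, d}  B2 = {b, c, e}  B3 = {a, b, d}
Tree: B1–B2, B1–B3
Every bag has size at most 3, so the width is 3 − 1 = 2 and tw(G) ≤ 2. On the other hand G contains the 3-clique {b, c, d}. A clique must lie in a single bag of any decomposition, so no decomposition can have width below 2. The upper and lower bounds meet at 2, so that is the treewidth.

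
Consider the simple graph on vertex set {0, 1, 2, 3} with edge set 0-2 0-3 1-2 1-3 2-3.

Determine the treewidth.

2

A width-2 tree decomposition is:
Bags: B1 = {1, 2, 3}  B2 = {0, 2, 3}
Tree: B1–B2
Every bag has size at most 3, so the width is 3 − 1 = 2 and tw(G) ≤ 2. For the lower bound, the 3 vertices {0, 2, 3} are pairwise adjacent, and any tree decomposition puts a clique entirely inside one bag — forcing width ≥ 2. Therefore the treewidth is 2.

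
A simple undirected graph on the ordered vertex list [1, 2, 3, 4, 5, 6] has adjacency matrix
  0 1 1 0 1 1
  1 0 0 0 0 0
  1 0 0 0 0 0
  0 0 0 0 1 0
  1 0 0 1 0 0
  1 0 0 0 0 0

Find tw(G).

1

A width-1 tree decomposition is:
Bags: B1 = {1, 2}  B2 = {1, 3}  B3 = {1, 6}  B4 = {1, 5}  B5 = {4, 5}
Tree: B1–B2, B1–B3, B3–B4, B4–B5
The largest bag has 2 vertices, giving width 1; this decomposition certifies tw(G) ≤ 1. Since G has at least one edge (e.g. 1–2), it is not an edgeless graph, so tw(G) ≥ 1. The upper and lower bounds meet at 1, so that is the treewidth.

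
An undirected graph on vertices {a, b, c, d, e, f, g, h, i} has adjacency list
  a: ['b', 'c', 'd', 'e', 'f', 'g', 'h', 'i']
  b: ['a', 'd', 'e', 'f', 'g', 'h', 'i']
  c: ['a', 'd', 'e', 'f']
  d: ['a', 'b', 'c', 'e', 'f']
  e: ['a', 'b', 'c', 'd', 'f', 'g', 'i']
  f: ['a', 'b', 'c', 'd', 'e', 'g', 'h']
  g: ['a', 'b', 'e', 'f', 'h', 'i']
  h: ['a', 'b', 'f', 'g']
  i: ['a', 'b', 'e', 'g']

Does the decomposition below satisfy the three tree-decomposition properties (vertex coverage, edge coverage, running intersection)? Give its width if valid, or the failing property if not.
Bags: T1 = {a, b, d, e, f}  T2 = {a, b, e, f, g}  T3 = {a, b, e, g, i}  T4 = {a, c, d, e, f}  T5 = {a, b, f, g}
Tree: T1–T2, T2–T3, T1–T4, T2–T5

No — vertex h appears in no bag.

A tree decomposition must satisfy three properties: every vertex lies in some bag; for every edge, both endpoints lie together in some bag; and for every vertex, the bags containing it form a connected subtree. Here vertex h appears in no bag, so the decomposition is invalid.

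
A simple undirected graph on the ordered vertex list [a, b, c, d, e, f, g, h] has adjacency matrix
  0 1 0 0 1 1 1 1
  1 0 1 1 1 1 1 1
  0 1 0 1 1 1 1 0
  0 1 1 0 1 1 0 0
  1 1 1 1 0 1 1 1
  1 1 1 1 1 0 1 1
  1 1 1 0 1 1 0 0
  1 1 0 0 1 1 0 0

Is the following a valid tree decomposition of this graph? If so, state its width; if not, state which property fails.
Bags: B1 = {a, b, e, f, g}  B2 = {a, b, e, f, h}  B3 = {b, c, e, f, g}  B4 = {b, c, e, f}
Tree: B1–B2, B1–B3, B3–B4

No — vertex d appears in no bag.

A tree decomposition must satisfy three properties: every vertex lies in some bag; for every edge, both endpoints lie together in some bag; and for every vertex, the bags containing it form a connected subtree. Here vertex d appears in no bag, so the decomposition is invalid.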